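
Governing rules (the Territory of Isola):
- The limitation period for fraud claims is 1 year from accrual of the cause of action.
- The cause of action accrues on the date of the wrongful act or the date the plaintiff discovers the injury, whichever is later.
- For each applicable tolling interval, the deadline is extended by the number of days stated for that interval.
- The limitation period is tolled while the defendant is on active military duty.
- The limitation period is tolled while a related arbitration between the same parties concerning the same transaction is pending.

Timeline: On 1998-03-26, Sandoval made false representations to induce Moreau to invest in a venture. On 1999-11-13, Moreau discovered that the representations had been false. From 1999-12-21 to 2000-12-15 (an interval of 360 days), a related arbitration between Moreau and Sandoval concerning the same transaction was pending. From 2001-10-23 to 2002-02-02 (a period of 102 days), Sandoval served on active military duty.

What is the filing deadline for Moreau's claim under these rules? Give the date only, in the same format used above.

Because discovery on 1999-11-13 post-dates the 1998-03-26 act, accrual under the later-of rule falls on 1999-11-13.
Adding the 1 year base period to 1999-11-13 gives a deadline of 2000-11-13, before any tolling.
The pending related arbitration from 1999-12-21 to 2000-12-15 tolled the period for 360 days, extending the deadline to 2001-11-08.
The period was tolled for 102 days by the defendant's active military service (2001-10-23 to 2002-02-02), pushing the deadline to 2002-02-18.

2002-02-18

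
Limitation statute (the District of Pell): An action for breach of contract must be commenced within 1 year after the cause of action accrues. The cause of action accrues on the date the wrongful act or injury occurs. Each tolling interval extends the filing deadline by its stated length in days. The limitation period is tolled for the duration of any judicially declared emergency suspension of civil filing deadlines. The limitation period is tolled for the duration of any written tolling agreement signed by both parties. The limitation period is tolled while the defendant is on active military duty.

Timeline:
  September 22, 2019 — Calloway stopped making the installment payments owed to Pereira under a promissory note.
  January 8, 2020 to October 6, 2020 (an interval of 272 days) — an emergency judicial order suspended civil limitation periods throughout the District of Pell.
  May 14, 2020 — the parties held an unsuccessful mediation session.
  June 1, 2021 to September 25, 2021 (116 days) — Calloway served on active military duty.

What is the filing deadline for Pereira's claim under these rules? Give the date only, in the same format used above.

The claim accrued on September 22, 2019, when the wrongful act occurred.
The untolled deadline — 1 year after September 22, 2019 — is September 22, 2020.
Because the emergency suspension of filing deadlines ran from January 8, 2020 to October 6, 2020, the deadline is extended by 272 days to June 21, 2021.
Because the defendant's active military service ran from June 1, 2021 to September 25, 2021, the deadline is extended by 116 days to October 15, 2021.
Nothing else in the chronology tolls or restarts the period.

October 15, 2021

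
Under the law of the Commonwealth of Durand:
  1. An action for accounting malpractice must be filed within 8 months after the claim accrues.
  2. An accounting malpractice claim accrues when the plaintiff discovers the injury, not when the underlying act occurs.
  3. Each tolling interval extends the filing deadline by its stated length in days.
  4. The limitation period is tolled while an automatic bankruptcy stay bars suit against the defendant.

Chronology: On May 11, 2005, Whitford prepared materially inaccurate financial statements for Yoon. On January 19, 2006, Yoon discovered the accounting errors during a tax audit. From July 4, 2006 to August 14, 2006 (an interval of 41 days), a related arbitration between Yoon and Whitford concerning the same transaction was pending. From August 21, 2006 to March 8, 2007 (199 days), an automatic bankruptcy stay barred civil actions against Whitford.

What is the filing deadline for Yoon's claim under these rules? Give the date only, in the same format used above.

April 6, 2007

The claim did not accrue until Yoon discovered the injury on January 19, 2006; the May 11, 2005 act date does not start the clock under the stated rule.
Adding the 8 months base period to January 19, 2006 gives a deadline of September 19, 2006, before any tolling.
The period was tolled for 199 days by the automatic bankruptcy stay (August 21, 2006 to March 8, 2007), pushing the deadline to April 6, 2007.
The pending related arbitration from July 4, 2006 to August 14, 2006 does not toll the period, because no stated rule makes a pending arbitration a tolling event.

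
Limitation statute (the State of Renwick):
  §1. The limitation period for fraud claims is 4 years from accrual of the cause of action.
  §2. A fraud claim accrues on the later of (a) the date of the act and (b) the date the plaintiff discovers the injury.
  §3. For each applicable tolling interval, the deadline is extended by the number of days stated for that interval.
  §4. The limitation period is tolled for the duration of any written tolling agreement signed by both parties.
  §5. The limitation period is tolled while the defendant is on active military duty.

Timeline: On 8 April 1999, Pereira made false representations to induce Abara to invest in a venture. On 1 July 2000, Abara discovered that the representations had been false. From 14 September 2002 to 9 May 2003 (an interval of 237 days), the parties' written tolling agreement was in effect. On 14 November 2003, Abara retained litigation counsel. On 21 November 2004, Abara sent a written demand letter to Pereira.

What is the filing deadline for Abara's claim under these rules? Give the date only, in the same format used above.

Because discovery on 1 July 2000 post-dates the 8 April 1999 act, accrual under the later-of rule falls on 1 July 2000.
4 years from 1 July 2000 is 1 July 2004.
Because the written tolling agreement ran from 14 September 2002 to 9 May 2003, the deadline is extended by 237 days to 23 February 2005.
None of the other events listed affects the running of the period under the stated rules.

23 February 2005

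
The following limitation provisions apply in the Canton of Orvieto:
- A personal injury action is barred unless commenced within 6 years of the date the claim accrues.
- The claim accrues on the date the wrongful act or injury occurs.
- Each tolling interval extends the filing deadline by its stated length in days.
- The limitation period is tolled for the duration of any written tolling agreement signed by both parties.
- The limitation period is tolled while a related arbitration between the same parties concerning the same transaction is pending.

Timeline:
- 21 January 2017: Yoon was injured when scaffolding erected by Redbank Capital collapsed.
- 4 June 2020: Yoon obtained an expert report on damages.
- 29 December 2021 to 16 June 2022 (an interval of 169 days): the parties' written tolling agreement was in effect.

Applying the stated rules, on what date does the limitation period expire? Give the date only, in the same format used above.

9 July 2023

The claim accrued on 21 January 2017, when the wrongful act occurred.
6 years from 21 January 2017 is 21 January 2023.
The written tolling agreement from 29 December 2021 to 16 June 2022 tolled the period for 169 days, extending the deadline to 9 July 2023.
The other events in the timeline have no effect on the limitation period under the stated rules.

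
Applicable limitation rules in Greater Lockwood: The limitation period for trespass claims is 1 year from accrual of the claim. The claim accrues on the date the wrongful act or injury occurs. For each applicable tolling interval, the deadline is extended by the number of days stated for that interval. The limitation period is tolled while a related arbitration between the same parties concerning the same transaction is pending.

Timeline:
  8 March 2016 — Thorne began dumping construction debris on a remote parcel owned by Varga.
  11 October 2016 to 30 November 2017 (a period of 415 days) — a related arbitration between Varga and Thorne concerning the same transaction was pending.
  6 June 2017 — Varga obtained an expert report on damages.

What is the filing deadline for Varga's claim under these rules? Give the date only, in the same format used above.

27 April 2018

The claim accrued on 8 March 2016, the date of the act.
Adding the 1 year base period to 8 March 2016 gives a deadline of 8 March 2017, before any tolling.
The pending related arbitration from 11 October 2016 to 30 November 2017 tolled the period for 415 days, extending the deadline to 27 April 2018.
The other events in the timeline have no effect on the limitation period under the stated rules.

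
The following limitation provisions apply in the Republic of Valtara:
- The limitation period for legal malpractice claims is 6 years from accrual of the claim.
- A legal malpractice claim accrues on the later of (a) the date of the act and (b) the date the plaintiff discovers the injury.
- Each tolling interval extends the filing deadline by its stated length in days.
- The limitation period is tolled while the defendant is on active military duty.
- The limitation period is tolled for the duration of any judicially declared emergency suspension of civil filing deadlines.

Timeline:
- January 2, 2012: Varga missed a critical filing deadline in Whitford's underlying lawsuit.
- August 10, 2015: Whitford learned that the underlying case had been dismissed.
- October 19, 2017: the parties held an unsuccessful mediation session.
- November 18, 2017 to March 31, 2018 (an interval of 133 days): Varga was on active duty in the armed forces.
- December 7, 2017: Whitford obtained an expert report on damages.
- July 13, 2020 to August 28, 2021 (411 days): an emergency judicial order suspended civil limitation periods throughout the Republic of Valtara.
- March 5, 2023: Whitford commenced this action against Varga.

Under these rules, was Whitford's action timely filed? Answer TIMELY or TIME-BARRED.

TIME-BARRED

Because discovery on August 10, 2015 post-dates the January 2, 2012 act, accrual under the later-of rule falls on August 10, 2015.
Adding the 6 years base period to August 10, 2015 gives a deadline of August 10, 2021, before any tolling.
The period was tolled for 133 days by the defendant's active military service (November 18, 2017 to March 31, 2018), pushing the deadline to December 21, 2021.
The emergency suspension of filing deadlines from July 13, 2020 to August 28, 2021 tolled the period for 411 days, extending the deadline to February 5, 2023.
Nothing else in the chronology tolls or restarts the period.
Filing on March 5, 2023 missed the February 5, 2023 deadline — the action is time-barred.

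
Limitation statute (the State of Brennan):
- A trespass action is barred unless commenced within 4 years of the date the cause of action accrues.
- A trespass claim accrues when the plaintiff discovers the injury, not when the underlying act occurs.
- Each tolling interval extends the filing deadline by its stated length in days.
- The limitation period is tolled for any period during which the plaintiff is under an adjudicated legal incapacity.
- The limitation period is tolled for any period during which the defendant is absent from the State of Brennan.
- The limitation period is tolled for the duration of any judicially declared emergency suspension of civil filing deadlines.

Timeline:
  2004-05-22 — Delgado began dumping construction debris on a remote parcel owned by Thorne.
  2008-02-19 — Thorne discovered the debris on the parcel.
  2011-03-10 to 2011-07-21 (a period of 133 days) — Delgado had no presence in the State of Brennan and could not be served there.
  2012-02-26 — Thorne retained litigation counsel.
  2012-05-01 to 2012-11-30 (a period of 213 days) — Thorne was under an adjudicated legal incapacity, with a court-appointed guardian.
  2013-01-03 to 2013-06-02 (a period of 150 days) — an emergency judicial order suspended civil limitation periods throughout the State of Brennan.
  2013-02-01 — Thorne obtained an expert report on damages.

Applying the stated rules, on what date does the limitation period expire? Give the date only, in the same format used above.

The claim did not accrue until Thorne discovered the injury on 2008-02-19; the 2004-05-22 act date does not start the clock under the stated rule.
The untolled deadline — 4 years after 2008-02-19 — is 2012-02-19.
Because the defendant's absence from the jurisdiction ran from 2011-03-10 to 2011-07-21, the deadline is extended by 133 days to 2012-07-01.
Because the plaintiff's legal incapacity ran from 2012-05-01 to 2012-11-30, the deadline is extended by 213 days to 2013-01-30.
The emergency suspension of filing deadlines from 2013-01-03 to 2013-06-02 tolled the period for 150 days, extending the deadline to 2013-06-29.
None of the other events listed affects the running of the period under the stated rules.

2013-06-29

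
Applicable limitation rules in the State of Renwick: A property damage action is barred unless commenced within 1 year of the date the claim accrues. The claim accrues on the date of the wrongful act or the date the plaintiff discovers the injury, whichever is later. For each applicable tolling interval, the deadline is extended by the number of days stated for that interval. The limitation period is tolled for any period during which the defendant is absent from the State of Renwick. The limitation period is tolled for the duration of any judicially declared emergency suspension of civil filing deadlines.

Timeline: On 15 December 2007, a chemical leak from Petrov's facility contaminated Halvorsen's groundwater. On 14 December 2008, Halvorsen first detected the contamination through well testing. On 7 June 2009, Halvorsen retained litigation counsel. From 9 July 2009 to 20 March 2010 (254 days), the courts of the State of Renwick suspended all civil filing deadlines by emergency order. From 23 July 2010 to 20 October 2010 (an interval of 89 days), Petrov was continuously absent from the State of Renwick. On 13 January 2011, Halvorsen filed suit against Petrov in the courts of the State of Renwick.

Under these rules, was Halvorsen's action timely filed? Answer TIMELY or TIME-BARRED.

TIME-BARRED

Because discovery on 14 December 2008 post-dates the 15 December 2007 act, accrual under the later-of rule falls on 14 December 2008.
1 year from 14 December 2008 is 14 December 2009.
The period was tolled for 254 days by the emergency suspension of filing deadlines (9 July 2009 to 20 March 2010), pushing the deadline to 25 August 2010.
Because the defendant's absence from the jurisdiction ran from 23 July 2010 to 20 October 2010, the deadline is extended by 89 days to 22 November 2010.
None of the other events listed affects the running of the period under the stated rules.
Halvorsen filed on 13 January 2011, after the 22 November 2010 deadline, so the action is time-barred.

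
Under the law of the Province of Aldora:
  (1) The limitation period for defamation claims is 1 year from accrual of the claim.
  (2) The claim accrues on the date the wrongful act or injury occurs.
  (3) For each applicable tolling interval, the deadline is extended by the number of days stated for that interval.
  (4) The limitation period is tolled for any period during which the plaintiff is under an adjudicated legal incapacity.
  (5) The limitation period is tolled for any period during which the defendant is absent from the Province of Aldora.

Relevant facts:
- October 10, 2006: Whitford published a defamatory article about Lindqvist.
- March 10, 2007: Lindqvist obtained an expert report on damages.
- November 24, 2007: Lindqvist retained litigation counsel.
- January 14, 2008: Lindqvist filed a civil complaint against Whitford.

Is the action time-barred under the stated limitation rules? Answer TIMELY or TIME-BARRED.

TIME-BARRED

The limitation period began to run on October 10, 2006.
The untolled deadline — 1 year after October 10, 2006 — is October 10, 2007.
None of the other events listed affects the running of the period under the stated rules.
The January 14, 2008 filing falls after the October 10, 2007 deadline; the claim is time-barred.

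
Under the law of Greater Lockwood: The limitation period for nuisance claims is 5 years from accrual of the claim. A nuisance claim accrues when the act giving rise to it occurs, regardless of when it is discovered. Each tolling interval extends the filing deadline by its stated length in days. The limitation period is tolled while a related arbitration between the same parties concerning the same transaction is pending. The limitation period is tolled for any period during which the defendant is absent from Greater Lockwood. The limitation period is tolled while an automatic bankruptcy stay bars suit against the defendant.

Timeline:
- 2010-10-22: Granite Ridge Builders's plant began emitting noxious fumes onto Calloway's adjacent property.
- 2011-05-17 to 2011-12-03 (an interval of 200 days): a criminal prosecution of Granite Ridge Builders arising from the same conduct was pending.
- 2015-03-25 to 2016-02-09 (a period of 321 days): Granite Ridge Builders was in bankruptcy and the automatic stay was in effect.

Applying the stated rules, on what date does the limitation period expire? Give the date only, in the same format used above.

The claim accrued on 2010-10-22, the date of the act.
Adding the 5 years base period to 2010-10-22 gives a deadline of 2015-10-22, before any tolling.
The period was tolled for 321 days by the automatic bankruptcy stay (2015-03-25 to 2016-02-09), pushing the deadline to 2016-09-07.
Although a criminal prosecution ran from 2011-05-17 to 2011-12-03, the stated rules do not make that a tolling event, so it is disregarded.

2016-09-07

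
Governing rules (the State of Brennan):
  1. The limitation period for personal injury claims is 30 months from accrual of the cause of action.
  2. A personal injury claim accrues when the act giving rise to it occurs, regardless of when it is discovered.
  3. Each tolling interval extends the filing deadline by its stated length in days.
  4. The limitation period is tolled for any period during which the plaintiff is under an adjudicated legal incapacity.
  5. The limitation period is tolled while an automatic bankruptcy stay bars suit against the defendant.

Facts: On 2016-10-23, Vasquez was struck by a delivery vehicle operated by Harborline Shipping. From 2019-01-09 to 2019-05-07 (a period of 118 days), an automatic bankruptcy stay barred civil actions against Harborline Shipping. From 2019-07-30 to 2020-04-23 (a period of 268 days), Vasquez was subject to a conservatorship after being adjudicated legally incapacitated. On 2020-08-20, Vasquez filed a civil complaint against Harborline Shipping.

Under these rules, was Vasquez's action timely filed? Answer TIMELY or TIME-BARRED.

TIME-BARRED

The limitation period began to run on 2016-10-23.
The untolled deadline — 30 months after 2016-10-23 — is 2019-04-23.
Because the automatic bankruptcy stay ran from 2019-01-09 to 2019-05-07, the deadline is extended by 118 days to 2019-08-19.
Because the plaintiff's legal incapacity ran from 2019-07-30 to 2020-04-23, the deadline is extended by 268 days to 2020-05-13.
Filing on 2020-08-20 missed the 2020-05-13 deadline — the action is time-barred.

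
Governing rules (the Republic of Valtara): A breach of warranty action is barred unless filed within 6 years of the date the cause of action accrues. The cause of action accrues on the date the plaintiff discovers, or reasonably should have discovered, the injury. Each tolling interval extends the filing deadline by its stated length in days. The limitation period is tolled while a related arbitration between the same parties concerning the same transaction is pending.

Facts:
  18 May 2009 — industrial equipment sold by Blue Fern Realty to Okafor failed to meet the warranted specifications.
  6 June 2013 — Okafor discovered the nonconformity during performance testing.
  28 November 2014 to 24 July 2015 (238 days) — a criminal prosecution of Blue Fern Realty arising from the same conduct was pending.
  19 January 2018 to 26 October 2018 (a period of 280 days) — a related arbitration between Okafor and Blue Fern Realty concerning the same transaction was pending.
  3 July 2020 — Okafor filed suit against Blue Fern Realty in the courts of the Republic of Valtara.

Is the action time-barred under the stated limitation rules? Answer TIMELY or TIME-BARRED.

TIME-BARRED

The claim did not accrue until Okafor discovered the injury on 6 June 2013; the 18 May 2009 act date does not start the clock under the stated rule.
6 years from 6 June 2013 is 6 June 2019.
Because the pending related arbitration ran from 19 January 2018 to 26 October 2018, the deadline is extended by 280 days to 12 March 2020.
Although a criminal prosecution ran from 28 November 2014 to 24 July 2015, the stated rules do not make that a tolling event, so it is disregarded.
Filing on 3 July 2020 missed the 12 March 2020 deadline — the action is time-barred.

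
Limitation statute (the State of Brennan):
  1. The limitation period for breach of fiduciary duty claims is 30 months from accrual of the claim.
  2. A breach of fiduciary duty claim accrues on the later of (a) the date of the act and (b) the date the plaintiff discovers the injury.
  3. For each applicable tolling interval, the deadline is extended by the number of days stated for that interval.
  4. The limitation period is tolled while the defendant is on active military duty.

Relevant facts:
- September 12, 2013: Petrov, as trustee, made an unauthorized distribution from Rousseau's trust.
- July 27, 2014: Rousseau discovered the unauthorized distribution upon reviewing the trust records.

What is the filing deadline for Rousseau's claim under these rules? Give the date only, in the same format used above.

January 27, 2017

Taking the later of the act (September 12, 2013) and discovery (July 27, 2014), the claim accrued on July 27, 2014.
The untolled deadline — 30 months after July 27, 2014 — is January 27, 2017.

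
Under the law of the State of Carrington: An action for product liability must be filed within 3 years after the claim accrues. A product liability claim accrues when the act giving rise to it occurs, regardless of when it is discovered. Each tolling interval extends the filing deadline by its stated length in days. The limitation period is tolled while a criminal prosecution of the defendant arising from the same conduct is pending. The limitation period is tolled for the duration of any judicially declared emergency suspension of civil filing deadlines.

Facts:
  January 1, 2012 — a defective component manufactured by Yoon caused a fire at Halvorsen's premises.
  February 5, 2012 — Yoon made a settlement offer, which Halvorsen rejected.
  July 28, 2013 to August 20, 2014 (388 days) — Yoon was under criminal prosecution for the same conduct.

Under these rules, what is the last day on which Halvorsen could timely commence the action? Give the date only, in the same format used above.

January 24, 2016

The claim accrued on January 1, 2012, when the wrongful act occurred.
The untolled deadline — 3 years after January 1, 2012 — is January 1, 2015.
The pending criminal prosecution from July 28, 2013 to August 20, 2014 tolled the period for 388 days, extending the deadline to January 24, 2016.
Nothing else in the chronology tolls or restarts the period.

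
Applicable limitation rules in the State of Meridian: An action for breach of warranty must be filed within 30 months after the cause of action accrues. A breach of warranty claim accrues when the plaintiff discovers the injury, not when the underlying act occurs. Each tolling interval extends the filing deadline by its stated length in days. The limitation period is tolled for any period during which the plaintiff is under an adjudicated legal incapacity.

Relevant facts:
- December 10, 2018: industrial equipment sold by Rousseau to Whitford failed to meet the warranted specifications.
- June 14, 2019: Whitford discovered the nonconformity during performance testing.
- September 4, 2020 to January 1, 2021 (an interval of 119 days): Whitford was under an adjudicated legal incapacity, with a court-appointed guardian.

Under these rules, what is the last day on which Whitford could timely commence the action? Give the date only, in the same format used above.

Accrual is tied to discovery, so the period began on June 14, 2019 rather than on December 10, 2018 when the act occurred.
Adding the 30 months base period to June 14, 2019 gives a deadline of December 14, 2021, before any tolling.
The plaintiff's legal incapacity from September 4, 2020 to January 1, 2021 tolled the period for 119 days, extending the deadline to April 12, 2022.

April 12, 2022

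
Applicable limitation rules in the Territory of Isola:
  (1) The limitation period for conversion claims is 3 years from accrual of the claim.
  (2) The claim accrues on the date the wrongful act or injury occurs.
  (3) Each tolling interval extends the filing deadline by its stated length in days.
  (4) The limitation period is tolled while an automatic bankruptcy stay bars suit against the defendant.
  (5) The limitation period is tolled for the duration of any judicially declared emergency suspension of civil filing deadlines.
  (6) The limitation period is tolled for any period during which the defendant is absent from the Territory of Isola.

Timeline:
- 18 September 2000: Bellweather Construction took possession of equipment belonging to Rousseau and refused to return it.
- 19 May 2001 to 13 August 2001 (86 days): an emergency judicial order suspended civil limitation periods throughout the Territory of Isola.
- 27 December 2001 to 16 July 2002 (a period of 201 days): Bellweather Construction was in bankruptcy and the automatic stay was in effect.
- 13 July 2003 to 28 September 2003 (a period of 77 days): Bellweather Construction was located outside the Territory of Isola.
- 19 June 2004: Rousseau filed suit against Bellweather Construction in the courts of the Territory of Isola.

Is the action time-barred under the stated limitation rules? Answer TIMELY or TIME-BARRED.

TIMELY

The claim accrued on 18 September 2000, when the wrongful act occurred.
The untolled deadline — 3 years after 18 September 2000 — is 18 September 2003.
The period was tolled for 86 days by the emergency suspension of filing deadlines (19 May 2001 to 13 August 2001), pushing the deadline to 13 December 2003.
The automatic bankruptcy stay from 27 December 2001 to 16 July 2002 tolled the period for 201 days, extending the deadline to 1 July 2004.
Because the defendant's absence from the jurisdiction ran from 13 July 2003 to 28 September 2003, the deadline is extended by 77 days to 16 September 2004.
Filing on 19 June 2004 beat the 16 September 2004 deadline — the action is timely.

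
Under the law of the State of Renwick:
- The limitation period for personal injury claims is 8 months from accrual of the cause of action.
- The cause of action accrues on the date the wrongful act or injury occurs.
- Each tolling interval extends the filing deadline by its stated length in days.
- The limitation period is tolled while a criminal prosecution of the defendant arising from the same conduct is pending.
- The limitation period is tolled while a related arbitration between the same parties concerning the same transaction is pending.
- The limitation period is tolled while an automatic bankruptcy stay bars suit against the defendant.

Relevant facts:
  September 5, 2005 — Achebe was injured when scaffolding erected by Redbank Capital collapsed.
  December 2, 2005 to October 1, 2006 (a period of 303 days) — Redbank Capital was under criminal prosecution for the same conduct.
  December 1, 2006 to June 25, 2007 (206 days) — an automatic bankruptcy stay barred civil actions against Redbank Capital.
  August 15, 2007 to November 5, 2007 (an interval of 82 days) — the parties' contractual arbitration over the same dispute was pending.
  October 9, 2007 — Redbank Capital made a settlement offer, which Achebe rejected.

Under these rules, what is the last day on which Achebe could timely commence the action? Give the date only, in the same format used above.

December 17, 2007

The limitation period began to run on September 5, 2005.
8 months from September 5, 2005 is May 5, 2006.
The pending criminal prosecution from December 2, 2005 to October 1, 2006 tolled the period for 303 days, extending the deadline to March 4, 2007.
The period was tolled for 206 days by the automatic bankruptcy stay (December 1, 2006 to June 25, 2007), pushing the deadline to September 26, 2007.
The period was tolled for 82 days by the pending related arbitration (August 15, 2007 to November 5, 2007), pushing the deadline to December 17, 2007.
None of the other events listed affects the running of the period under the stated rules.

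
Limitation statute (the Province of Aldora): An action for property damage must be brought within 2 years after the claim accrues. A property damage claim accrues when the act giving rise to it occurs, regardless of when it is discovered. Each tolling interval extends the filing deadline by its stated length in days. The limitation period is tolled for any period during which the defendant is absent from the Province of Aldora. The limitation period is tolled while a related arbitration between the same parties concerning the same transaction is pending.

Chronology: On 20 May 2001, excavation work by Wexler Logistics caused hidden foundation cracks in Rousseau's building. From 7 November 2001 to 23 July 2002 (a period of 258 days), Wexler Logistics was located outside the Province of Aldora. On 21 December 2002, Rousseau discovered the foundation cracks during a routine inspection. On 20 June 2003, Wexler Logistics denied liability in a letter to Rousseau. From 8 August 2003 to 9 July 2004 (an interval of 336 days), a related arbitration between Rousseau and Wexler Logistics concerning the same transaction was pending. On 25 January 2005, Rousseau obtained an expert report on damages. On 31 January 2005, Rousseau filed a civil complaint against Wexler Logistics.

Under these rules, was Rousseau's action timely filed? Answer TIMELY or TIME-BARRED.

TIME-BARRED

Accrual is governed by the date of the act, so the period began to run on 20 May 2001; the later discovery on 21 December 2002 is irrelevant under the stated rule.
The untolled deadline — 2 years after 20 May 2001 — is 20 May 2003.
Because the defendant's absence from the jurisdiction ran from 7 November 2001 to 23 July 2002, the deadline is extended by 258 days to 2 February 2004.
The period was tolled for 336 days by the pending related arbitration (8 August 2003 to 9 July 2004), pushing the deadline to 3 January 2005.
None of the other events listed affects the running of the period under the stated rules.
Filing on 31 January 2005 missed the 3 January 2005 deadline — the action is time-barred.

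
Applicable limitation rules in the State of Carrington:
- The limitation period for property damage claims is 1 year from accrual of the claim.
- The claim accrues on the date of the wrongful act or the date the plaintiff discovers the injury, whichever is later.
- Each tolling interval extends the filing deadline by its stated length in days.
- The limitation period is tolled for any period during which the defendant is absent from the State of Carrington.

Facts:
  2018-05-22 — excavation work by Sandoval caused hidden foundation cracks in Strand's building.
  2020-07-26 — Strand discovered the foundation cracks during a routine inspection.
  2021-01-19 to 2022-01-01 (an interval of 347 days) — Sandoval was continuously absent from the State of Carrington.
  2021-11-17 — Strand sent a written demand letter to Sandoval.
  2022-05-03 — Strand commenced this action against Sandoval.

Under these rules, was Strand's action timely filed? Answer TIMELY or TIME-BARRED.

Because discovery on 2020-07-26 post-dates the 2018-05-22 act, accrual under the later-of rule falls on 2020-07-26.
Adding the 1 year base period to 2020-07-26 gives a deadline of 2021-07-26, before any tolling.
The period was tolled for 347 days by the defendant's absence from the jurisdiction (2021-01-19 to 2022-01-01), pushing the deadline to 2022-07-08.
Nothing else in the chronology tolls or restarts the period.
Strand filed on 2022-05-03, before the 2022-07-08 deadline, so the action is timely.

TIMELY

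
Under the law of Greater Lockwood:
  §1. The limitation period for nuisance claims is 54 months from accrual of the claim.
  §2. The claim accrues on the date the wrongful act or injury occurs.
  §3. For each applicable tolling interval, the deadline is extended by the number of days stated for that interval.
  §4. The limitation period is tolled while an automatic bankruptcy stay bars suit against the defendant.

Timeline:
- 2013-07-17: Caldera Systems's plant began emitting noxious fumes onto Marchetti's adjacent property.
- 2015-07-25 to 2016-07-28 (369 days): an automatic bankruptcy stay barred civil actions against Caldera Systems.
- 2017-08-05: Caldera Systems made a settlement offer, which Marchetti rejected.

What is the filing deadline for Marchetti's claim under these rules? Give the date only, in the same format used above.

The claim accrued on 2013-07-17, the date of the act.
54 months from 2013-07-17 is 2018-01-17.
The automatic bankruptcy stay from 2015-07-25 to 2016-07-28 tolled the period for 369 days, extending the deadline to 2019-01-21.
None of the other events listed affects the running of the period under the stated rules.

2019-01-21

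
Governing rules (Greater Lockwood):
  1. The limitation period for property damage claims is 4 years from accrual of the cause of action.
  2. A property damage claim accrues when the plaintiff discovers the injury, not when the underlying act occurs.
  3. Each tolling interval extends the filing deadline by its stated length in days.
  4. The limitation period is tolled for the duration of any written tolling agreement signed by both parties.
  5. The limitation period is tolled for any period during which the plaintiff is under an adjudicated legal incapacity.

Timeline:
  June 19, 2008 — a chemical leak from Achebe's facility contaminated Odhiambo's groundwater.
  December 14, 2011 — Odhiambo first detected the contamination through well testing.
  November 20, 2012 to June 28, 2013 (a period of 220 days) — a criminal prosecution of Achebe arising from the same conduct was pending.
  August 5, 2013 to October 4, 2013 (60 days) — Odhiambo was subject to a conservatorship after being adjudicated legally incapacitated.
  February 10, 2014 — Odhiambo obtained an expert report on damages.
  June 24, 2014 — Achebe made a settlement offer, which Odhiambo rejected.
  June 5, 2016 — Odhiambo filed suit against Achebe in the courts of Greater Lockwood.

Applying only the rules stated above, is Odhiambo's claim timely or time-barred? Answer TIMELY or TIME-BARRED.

Accrual is tied to discovery, so the period began on December 14, 2011 rather than on June 19, 2008 when the act occurred.
The untolled deadline — 4 years after December 14, 2011 — is December 14, 2015.
The period was tolled for 60 days by the plaintiff's legal incapacity (August 5, 2013 to October 4, 2013), pushing the deadline to February 12, 2016.
The pending criminal prosecution from November 20, 2012 to June 28, 2013 does not toll the period, because no stated rule makes a criminal prosecution a tolling event.
None of the other events listed affects the running of the period under the stated rules.
The June 5, 2016 filing falls after the February 12, 2016 deadline; the claim is time-barred.

TIME-BARRED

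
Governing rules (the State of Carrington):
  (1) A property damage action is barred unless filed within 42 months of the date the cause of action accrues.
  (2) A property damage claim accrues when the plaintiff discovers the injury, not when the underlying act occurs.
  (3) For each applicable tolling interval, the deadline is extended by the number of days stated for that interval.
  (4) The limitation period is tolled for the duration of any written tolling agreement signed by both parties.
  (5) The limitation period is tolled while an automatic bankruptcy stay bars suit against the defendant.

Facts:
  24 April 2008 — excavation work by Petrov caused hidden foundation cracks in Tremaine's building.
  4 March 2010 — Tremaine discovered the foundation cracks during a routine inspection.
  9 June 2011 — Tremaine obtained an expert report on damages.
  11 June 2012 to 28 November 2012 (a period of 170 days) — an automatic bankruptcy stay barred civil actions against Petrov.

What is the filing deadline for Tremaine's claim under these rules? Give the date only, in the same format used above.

21 February 2014

Under the discovery rule, the claim accrued on 4 March 2010, when Tremaine discovered the injury — not on the 24 April 2008 date of the underlying act.
Adding the 42 months base period to 4 March 2010 gives a deadline of 4 September 2013, before any tolling.
Because the automatic bankruptcy stay ran from 11 June 2012 to 28 November 2012, the deadline is extended by 170 days to 21 February 2014.
None of the other events listed affects the running of the period under the stated rules.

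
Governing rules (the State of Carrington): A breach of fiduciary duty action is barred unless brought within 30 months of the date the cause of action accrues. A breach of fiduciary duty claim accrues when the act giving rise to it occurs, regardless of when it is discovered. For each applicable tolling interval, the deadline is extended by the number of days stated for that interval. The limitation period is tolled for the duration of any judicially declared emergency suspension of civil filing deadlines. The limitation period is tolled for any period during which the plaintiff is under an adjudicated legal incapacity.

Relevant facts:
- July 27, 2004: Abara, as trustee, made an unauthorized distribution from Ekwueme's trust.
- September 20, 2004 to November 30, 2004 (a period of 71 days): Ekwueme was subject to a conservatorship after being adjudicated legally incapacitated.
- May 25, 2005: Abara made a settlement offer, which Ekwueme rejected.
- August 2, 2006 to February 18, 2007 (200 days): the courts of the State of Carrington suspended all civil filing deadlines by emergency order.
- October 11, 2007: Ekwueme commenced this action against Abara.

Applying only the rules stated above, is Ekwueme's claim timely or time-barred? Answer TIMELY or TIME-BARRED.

The cause of action accrued on July 27, 2004, the date of the act.
30 months from July 27, 2004 is January 27, 2007.
The period was tolled for 71 days by the plaintiff's legal incapacity (September 20, 2004 to November 30, 2004), pushing the deadline to April 8, 2007.
The period was tolled for 200 days by the emergency suspension of filing deadlines (August 2, 2006 to February 18, 2007), pushing the deadline to October 25, 2007.
Nothing else in the chronology tolls or restarts the period.
Ekwueme filed on October 11, 2007, before the October 25, 2007 deadline, so the action is timely.

TIMELY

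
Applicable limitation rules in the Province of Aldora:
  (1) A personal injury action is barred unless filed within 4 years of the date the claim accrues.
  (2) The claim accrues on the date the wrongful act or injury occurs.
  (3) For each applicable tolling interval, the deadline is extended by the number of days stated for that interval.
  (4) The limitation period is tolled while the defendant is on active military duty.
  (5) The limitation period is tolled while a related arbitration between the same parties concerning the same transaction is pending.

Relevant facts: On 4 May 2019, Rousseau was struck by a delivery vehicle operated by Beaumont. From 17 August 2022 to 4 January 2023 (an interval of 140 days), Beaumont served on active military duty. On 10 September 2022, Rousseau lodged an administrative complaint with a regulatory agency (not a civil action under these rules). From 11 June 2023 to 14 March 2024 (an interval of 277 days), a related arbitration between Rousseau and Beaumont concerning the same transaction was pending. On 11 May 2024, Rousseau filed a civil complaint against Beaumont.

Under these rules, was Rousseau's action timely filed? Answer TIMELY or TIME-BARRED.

TIMELY

The claim accrued on 4 May 2019, when the wrongful act occurred.
4 years from 4 May 2019 is 4 May 2023.
The period was tolled for 140 days by the defendant's active military service (17 August 2022 to 4 January 2023), pushing the deadline to 21 September 2023.
Because the pending related arbitration ran from 11 June 2023 to 14 March 2024, the deadline is extended by 277 days to 24 June 2024.
None of the other events listed affects the running of the period under the stated rules.
The 11 May 2024 filing precedes the 24 June 2024 deadline; the claim is timely.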